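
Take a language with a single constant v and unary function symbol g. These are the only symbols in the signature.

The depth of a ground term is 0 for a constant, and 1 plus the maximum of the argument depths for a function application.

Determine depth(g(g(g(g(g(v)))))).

5

depth(g(v)) = 1 + depth(v) = 1 + 0 = 1
depth(g(g(v))) = 1 + depth(g(v)) = 1 + 1 = 2
depth(g(g(g(v)))) = 1 + depth(g(g(v))) = 1 + 2 = 3
depth(g(g(g(g(v))))) = 1 + depth(g(g(g(v)))) = 1 + 3 = 4
depth(g(g(g(g(g(v)))))) = 1 + depth(g(g(g(g(v))))) = 1 + 4 = 5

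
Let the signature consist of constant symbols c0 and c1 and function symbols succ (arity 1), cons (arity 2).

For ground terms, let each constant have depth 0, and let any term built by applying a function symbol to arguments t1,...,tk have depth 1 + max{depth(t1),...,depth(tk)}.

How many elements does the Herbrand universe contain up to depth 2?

74

Let N_k count ground terms of depth at most k. Each non-constant term of depth ≤ k is some function symbol applied to depth-≤(k−1) arguments, giving N_k = 2 + N_{k-1} + N_{k-1}^2.
N_0 = 2
N_1 = 2 + 2 + 2^2 = 8
N_2 = 2 + 8 + 8^2 = 74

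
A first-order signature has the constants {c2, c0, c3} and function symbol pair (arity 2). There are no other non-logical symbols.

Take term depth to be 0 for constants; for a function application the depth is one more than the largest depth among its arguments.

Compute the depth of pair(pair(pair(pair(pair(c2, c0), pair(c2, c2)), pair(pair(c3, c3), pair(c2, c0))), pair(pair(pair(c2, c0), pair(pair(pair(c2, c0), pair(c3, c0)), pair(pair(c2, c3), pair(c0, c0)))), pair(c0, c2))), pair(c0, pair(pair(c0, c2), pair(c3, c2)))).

7

depth(pair(c2, c0)) = 1 + max(0, 0) = 1
depth(pair(c2, c2)) = 1 + max(0, 0) = 1
depth(pair(pair(c2, c0), pair(c2, c2))) = 1 + max(1, 1) = 2
depth(pair(c3, c3)) = 1 + max(0, 0) = 1
depth(pair(pair(c3, c3), pair(c2, c0))) = 1 + max(1, 1) = 2
depth(pair(pair(pair(c2, c0), pair(c2, c2)), pair(pair(c3, c3), pair(c2, c0)))) = 1 + max(2, 2) = 3
depth(pair(c3, c0)) = 1 + max(0, 0) = 1
depth(pair(pair(c2, c0), pair(c3, c0))) = 1 + max(1, 1) = 2
depth(pair(c2, c3)) = 1 + max(0, 0) = 1
depth(pair(c0, c0)) = 1 + max(0, 0) = 1
depth(pair(pair(c2, c3), pair(c0, c0))) = 1 + max(1, 1) = 2
depth(pair(pair(pair(c2, c0), pair(c3, c0)), pair(pair(c2, c3), pair(c0, c0)))) = 1 + max(2, 2) = 3
depth(pair(pair(c2, c0), pair(pair(pair(c2, c0), pair(c3, c0)), pair(pair(c2, c3), pair(c0, c0))))) = 1 + max(1, 3) = 4
depth(pair(c0, c2)) = 1 + max(0, 0) = 1
depth(pair(pair(pair(c2, c0), pair(pair(pair(c2, c0), pair(c3, c0)), pair(pair(c2, c3), pair(c0, c0)))), pair(c0, c2))) = 1 + max(4, 1) = 5
depth(pair(pair(pair(pair(c2, c0), pair(c2, c2)), pair(pair(c3, c3), pair(c2, c0))), pair(pair(pair(c2, c0), pair(pair(pair(c2, c0), pair(c3, c0)), pair(pair(c2, c3), pair(c0, c0)))), pair(c0, c2)))) = 1 + max(3, 5) = 6
depth(pair(c3, c2)) = 1 + max(0, 0) = 1
depth(pair(pair(c0, c2), pair(c3, c2))) = 1 + max(1, 1) = 2
depth(pair(c0, pair(pair(c0, c2), pair(c3, c2)))) = 1 + max(0, 2) = 3
depth(pair(pair(pair(pair(pair(c2, c0), pair(c2, c2)), pair(pair(c3, c3), pair(c2, c0))), pair(pair(pair(c2, c0), pair(pair(pair(c2, c0), pair(c3, c0)), pair(pair(c2, c3), pair(c0, c0)))), pair(c0, c2))), pair(c0, pair(pair(c0, c2), pair(c3, c2))))) = 1 + max(6, 3) = 7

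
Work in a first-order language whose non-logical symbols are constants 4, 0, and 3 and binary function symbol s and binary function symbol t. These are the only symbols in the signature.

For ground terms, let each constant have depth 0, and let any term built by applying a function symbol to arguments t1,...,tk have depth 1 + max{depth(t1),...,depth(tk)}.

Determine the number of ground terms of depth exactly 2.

864

Write N_k for the number of ground terms of depth ≤ k. A term of depth ≤ k is either a constant or a function symbol applied to arguments of depth ≤ k−1, so N_k = 3 + N_{k-1}^2 + N_{k-1}^2.
N_0 = 3
N_1 = 3 + 3^2 + 3^2 = 21
N_2 = 3 + 21^2 + 21^2 = 885
Terms of depth exactly 2: N_2 − N_1 = 885 − 21 = 864.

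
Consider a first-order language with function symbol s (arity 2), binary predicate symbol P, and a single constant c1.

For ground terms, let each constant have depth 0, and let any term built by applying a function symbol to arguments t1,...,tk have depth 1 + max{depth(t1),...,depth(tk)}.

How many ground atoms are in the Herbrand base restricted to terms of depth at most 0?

First count ground terms of depth ≤ 0.
If N_k denotes the number of depth-≤k ground terms, the 1 constant gives N_0 = 1, and each function symbol of arity r contributes N_{k-1}^r new terms at level k: N_k = 1 + N_{k-1}^2.
N_0 = 1
Explicitly: c1.
So |H| = 1.
A ground atom is a predicate applied to a tuple of terms from H, so the count is the sum over predicates of |H|^arity:
  P: 1^2 = 1
Total ground atoms: 1.

1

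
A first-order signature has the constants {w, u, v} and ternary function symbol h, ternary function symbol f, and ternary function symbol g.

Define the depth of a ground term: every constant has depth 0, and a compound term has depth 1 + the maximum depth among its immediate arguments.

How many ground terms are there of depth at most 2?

Let N_k = |{terms of depth ≤ k}|. Then N_0 = 3 and N_k = 3 + N_{k-1}^3 + N_{k-1}^3 + N_{k-1}^3 for k ≥ 1 (one summand per function symbol, arity giving the exponent).
N_0 = 3
N_1 = 3 + 3^3 + 3^3 + 3^3 = 84
N_2 = 3 + 84^3 + 84^3 + 84^3 = 1778115

1778115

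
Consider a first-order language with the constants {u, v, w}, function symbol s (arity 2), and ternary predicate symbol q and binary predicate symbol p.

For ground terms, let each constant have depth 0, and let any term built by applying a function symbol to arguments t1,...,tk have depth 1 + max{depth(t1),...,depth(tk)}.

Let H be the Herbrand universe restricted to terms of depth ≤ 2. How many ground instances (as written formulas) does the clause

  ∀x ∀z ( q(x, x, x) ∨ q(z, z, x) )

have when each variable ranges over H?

Ground terms of depth ≤ 2:
  If N_k denotes the number of depth-≤k ground terms, the 3 constants give N_0 = 3, and each function symbol of arity r contributes N_{k-1}^r new terms at level k: N_k = 3 + N_{k-1}^2.
  N_0 = 3
  N_1 = 3 + 3^2 = 12
  N_2 = 3 + 12^2 = 147
So there are 147 ground terms available for substitution.
The body mentions every one of the 2 quantified variables; since ground terms form a free algebra, no two substitutions collapse to the same formula.
Number of ground instances = 147^2 = 21609.

21609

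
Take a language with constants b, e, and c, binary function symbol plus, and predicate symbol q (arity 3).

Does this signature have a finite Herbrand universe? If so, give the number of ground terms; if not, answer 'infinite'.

The signature has at least one function symbol (plus, arity 2) and at least one constant (b).
Iterating plus gives infinitely many distinct ground terms: b, plus(b, b), plus(plus(b, b), plus(b, b)), ...
So the Herbrand universe is infinite.

infinite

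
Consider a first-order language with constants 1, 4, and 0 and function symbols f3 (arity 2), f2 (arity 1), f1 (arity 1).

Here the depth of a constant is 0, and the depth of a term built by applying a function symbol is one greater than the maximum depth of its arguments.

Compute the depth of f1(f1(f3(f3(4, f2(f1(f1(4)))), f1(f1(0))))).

7

depth(f1(4)) = 1 + depth(4) = 1 + 0 = 1
depth(f1(f1(4))) = 1 + depth(f1(4)) = 1 + 1 = 2
depth(f2(f1(f1(4)))) = 1 + depth(f1(f1(4))) = 1 + 2 = 3
depth(f3(4, f2(f1(f1(4))))) = 1 + max(0, 3) = 4
depth(f1(0)) = 1 + depth(0) = 1 + 0 = 1
depth(f1(f1(0))) = 1 + depth(f1(0)) = 1 + 1 = 2
depth(f3(f3(4, f2(f1(f1(4)))), f1(f1(0)))) = 1 + max(4, 2) = 5
depth(f1(f3(f3(4, f2(f1(f1(4)))), f1(f1(0))))) = 1 + depth(f3(f3(4, f2(f1(f1(4)))), f1(f1(0)))) = 1 + 5 = 6
depth(f1(f1(f3(f3(4, f2(f1(f1(4)))), f1(f1(0)))))) = 1 + depth(f1(f3(f3(4, f2(f1(f1(4)))), f1(f1(0))))) = 1 + 6 = 7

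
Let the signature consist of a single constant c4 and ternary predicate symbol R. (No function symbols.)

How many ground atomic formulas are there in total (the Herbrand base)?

With no function symbols, the Herbrand universe is just the 1 constant.
Ground atoms per predicate: R: 1^3 = 1.
Herbrand base size = 1 = 1.

1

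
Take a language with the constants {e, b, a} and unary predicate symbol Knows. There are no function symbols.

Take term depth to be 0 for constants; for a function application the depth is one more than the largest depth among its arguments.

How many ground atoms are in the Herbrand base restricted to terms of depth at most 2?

3

First count ground terms of depth ≤ 2.
With no function symbols every ground term is a constant, so there are exactly 3 ground terms at every depth bound.
N_0 = 3
N_1 = 3
N_2 = 3
So |H| = 3.
Each predicate of arity r yields |H|^r ground atoms (one per choice of an r-tuple from H):
  Knows: 3
Total ground atoms: 3.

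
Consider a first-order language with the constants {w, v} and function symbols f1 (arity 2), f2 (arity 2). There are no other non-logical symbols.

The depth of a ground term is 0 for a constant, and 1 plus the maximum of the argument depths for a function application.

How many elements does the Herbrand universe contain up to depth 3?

81610

Let N_k count ground terms of depth at most k. Each non-constant term of depth ≤ k is some function symbol applied to depth-≤(k−1) arguments, giving N_k = 2 + N_{k-1}^2 + N_{k-1}^2.
N_0 = 2
N_1 = 2 + 2^2 + 2^2 = 10
N_2 = 2 + 10^2 + 10^2 = 202
N_3 = 2 + 202^2 + 202^2 = 81610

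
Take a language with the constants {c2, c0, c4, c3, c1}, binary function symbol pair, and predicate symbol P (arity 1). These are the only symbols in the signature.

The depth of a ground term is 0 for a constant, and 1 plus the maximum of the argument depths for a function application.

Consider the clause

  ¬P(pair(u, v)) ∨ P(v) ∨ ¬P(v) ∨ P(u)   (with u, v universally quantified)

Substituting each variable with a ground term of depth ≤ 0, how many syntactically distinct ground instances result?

25

Ground terms of depth ≤ 0:
  Write N_k for the number of ground terms of depth ≤ k. A term of depth ≤ k is either a constant or a function symbol applied to arguments of depth ≤ k−1, so N_k = 5 + N_{k-1}^2.
  N_0 = 5
  Explicitly: c2, c0, c4, c3, c1.
So there are 5 ground terms available for substitution.
There are 2 variables to instantiate (u, v), each occurring in at least one literal, so different choices give different ground instances.
Number of ground instances = 5^2 = 25.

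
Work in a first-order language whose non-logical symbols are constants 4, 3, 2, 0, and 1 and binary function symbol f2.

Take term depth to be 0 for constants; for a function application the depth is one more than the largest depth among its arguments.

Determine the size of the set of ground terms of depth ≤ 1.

30

If N_k denotes the number of depth-≤k ground terms, the 5 constants give N_0 = 5, and each function symbol of arity r contributes N_{k-1}^r new terms at level k: N_k = 5 + N_{k-1}^2.
N_0 = 5
N_1 = 5 + 5^2 = 30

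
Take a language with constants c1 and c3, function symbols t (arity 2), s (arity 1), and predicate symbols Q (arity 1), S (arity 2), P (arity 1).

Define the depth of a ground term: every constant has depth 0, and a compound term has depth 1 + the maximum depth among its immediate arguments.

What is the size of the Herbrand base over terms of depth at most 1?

First count ground terms of depth ≤ 1.
Let N_k count ground terms of depth at most k. Each non-constant term of depth ≤ k is some function symbol applied to depth-≤(k−1) arguments, giving N_k = 2 + N_{k-1}^2 + N_{k-1}.
N_0 = 2
N_1 = 2 + 2^2 + 2 = 8
Explicitly: c1, c3, t(c1, c1), t(c1, c3), t(c3, c1), t(c3, c3), s(c1), s(c3).
So |H| = 8.
For each predicate symbol, the number of ground atoms is |H| raised to its arity; summing:
  Q: 8;  S: 8^2 = 64;  P: 8
Total ground atoms: 8 + 64 + 8 = 80.

80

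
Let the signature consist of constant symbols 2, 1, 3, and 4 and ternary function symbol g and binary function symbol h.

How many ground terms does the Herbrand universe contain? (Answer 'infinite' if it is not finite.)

The signature has at least one function symbol (g, arity 3) and at least one constant (2).
Iterating g gives infinitely many distinct ground terms: 2, g(2, 2, 2), g(g(2, 2, 2), g(2, 2, 2), g(2, 2, 2)), ...
So the Herbrand universe is infinite.

infinite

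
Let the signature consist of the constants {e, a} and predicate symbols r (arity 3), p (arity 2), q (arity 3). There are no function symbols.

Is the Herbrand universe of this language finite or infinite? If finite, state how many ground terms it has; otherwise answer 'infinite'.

There are no function symbols, so every ground term is one of the 2 constants.
The Herbrand universe is {e, a}, which is finite with 2 elements.

2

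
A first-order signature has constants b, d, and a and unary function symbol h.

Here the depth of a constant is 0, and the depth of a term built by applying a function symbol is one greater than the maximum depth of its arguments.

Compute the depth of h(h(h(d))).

3

depth(h(d)) = 1 + depth(d) = 1 + 0 = 1
depth(h(h(d))) = 1 + depth(h(d)) = 1 + 1 = 2
depth(h(h(h(d)))) = 1 + depth(h(h(d))) = 1 + 2 = 3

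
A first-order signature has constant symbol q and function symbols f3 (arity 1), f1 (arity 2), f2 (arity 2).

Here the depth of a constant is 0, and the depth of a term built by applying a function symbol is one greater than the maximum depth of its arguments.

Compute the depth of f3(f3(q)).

depth(f3(q)) = 1 + depth(q) = 1 + 0 = 1
depth(f3(f3(q))) = 1 + depth(f3(q)) = 1 + 1 = 2

2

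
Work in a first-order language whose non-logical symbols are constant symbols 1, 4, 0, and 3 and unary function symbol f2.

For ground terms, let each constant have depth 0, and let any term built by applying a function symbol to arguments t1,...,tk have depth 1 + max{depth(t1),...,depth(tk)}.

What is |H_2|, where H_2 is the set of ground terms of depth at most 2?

12

Write N_k for the number of ground terms of depth ≤ k. A term of depth ≤ k is either a constant or a function symbol applied to arguments of depth ≤ k−1, so N_k = 4 + N_{k-1}.
N_0 = 4
N_1 = 4 + 4 = 8
N_2 = 4 + 8 = 12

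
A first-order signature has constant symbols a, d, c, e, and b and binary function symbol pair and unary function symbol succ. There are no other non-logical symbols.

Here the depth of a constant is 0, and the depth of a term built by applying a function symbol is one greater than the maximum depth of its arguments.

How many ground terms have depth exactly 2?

Write N_k for the number of ground terms of depth ≤ k. A term of depth ≤ k is either a constant or a function symbol applied to arguments of depth ≤ k−1, so N_k = 5 + N_{k-1}^2 + N_{k-1}.
N_0 = 5
N_1 = 5 + 5^2 + 5 = 35
N_2 = 5 + 35^2 + 35 = 1265
Terms of depth exactly 2: N_2 − N_1 = 1265 − 35 = 1230.

1230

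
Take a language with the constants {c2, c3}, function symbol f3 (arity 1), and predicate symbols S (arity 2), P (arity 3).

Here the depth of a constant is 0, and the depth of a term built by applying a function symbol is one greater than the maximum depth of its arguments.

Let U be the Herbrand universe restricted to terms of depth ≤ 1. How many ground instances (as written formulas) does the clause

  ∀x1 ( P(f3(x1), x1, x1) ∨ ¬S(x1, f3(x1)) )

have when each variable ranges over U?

Ground terms of depth ≤ 1:
  Count level by level. With function symbols f3/1, the terms of depth ≤ k are the 2 constants together with each function applied to depth-≤(k−1) tuples, so N_k = 2 + N_{k-1}.
  N_0 = 2
  N_1 = 2 + 2 = 4
So there are 4 ground terms available for substitution.
The clause has 1 distinct variable (x1), which appears in the body. In the free term algebra distinct substitutions yield syntactically distinct ground instances.
Number of ground instances = 4.

4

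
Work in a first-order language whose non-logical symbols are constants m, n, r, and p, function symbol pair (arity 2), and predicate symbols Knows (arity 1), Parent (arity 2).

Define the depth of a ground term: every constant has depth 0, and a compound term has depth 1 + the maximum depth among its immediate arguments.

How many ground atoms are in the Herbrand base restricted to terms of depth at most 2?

163620

First count ground terms of depth ≤ 2.
Count level by level. With function symbols pair/2, the terms of depth ≤ k are the 4 constants together with each function applied to depth-≤(k−1) tuples, so N_k = 4 + N_{k-1}^2.
N_0 = 4
N_1 = 4 + 4^2 = 20
N_2 = 4 + 20^2 = 404
So |H| = 404.
Ground atoms are formed by filling each argument slot of a predicate with a term from H, so an r-ary predicate gives |H|^r atoms:
  Knows: 404;  Parent: 404^2 = 163216
Total ground atoms: 404 + 163216 = 163620.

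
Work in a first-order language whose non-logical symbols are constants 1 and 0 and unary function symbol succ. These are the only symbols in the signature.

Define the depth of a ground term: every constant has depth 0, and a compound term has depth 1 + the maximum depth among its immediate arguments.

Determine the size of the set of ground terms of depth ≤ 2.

6

Let N_k count ground terms of depth at most k. Each non-constant term of depth ≤ k is some function symbol applied to depth-≤(k−1) arguments, giving N_k = 2 + N_{k-1}.
N_0 = 2
N_1 = 2 + 2 = 4
N_2 = 2 + 4 = 6
Explicitly: 1, 0, succ(1), succ(0), succ(succ(1)), succ(succ(0)).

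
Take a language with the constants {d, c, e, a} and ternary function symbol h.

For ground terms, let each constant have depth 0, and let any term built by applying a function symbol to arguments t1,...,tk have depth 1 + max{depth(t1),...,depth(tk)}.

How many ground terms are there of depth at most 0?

Let N_k = |{terms of depth ≤ k}|. Then N_0 = 4 and N_k = 4 + N_{k-1}^3 for k ≥ 1 (one summand per function symbol, arity giving the exponent).
N_0 = 4

4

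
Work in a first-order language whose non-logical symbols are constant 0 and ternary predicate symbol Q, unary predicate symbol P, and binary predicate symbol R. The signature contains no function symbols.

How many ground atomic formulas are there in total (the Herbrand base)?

With no function symbols, the Herbrand universe is just the 1 constant.
Ground atoms per predicate: Q: 1^3 = 1, P: 1, R: 1^2 = 1.
Herbrand base size = 1 + 1 + 1 = 3.

3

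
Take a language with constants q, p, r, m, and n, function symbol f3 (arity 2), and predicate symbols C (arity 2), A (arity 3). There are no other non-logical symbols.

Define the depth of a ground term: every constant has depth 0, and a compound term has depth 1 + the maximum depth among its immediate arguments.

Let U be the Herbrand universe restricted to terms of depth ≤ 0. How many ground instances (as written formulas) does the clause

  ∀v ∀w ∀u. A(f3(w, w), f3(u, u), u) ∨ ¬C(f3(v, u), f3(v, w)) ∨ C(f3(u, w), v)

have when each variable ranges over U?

125

Ground terms of depth ≤ 0:
  If N_k denotes the number of depth-≤k ground terms, the 5 constants give N_0 = 5, and each function symbol of arity r contributes N_{k-1}^r new terms at level k: N_k = 5 + N_{k-1}^2.
  N_0 = 5
  Explicitly: q, p, r, m, n.
So there are 5 ground terms available for substitution.
The clause has 3 distinct variables (v, w, u), each appearing in the body. In the free term algebra distinct substitutions yield syntactically distinct ground instances.
Number of ground instances = 5^3 = 125.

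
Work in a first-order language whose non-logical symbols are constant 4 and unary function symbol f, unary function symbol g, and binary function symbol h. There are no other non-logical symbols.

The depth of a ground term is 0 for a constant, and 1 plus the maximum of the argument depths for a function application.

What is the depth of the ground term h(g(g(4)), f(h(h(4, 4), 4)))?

4

depth(g(4)) = 1 + depth(4) = 1 + 0 = 1
depth(g(g(4))) = 1 + depth(g(4)) = 1 + 1 = 2
depth(h(4, 4)) = 1 + max(0, 0) = 1
depth(h(h(4, 4), 4)) = 1 + max(1, 0) = 2
depth(f(h(h(4, 4), 4))) = 1 + depth(h(h(4, 4), 4)) = 1 + 2 = 3
depth(h(g(g(4)), f(h(h(4, 4), 4)))) = 1 + max(2, 3) = 4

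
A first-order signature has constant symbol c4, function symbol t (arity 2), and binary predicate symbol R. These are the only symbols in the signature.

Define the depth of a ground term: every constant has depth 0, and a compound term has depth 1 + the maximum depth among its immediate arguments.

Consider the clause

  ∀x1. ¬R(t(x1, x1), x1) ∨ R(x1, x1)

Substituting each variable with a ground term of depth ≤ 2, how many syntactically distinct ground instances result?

Ground terms of depth ≤ 2:
  Let N_k = |{terms of depth ≤ k}|. Then N_0 = 1 and N_k = 1 + N_{k-1}^2 for k ≥ 1 (one summand per function symbol, arity giving the exponent).
  N_0 = 1
  N_1 = 1 + 1^2 = 2
  N_2 = 1 + 2^2 = 5
  Explicitly: c4, t(c4, c4), t(c4, t(c4, c4)), t(t(c4, c4), c4), t(t(c4, c4), t(c4, c4)).
So there are 5 ground terms available for substitution.
There is 1 variable to instantiate (x1),  occurring in at least one literal, so different choices give different ground instances.
Number of ground instances = 5.

5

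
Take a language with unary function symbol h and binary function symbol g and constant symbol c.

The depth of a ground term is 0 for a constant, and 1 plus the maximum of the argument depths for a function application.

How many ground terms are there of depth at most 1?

Let N_k = |{terms of depth ≤ k}|. Then N_0 = 1 and N_k = 1 + N_{k-1} + N_{k-1}^2 for k ≥ 1 (one summand per function symbol, arity giving the exponent).
N_0 = 1
N_1 = 1 + 1 + 1^2 = 3
Explicitly: c, h(c), g(c, c).

3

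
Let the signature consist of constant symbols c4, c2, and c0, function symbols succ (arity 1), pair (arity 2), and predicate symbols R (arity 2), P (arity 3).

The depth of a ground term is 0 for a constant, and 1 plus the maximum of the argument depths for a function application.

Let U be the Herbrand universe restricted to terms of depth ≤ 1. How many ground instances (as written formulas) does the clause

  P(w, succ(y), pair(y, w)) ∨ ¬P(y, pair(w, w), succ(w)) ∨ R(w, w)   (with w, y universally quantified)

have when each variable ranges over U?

Ground terms of depth ≤ 1:
  If N_k denotes the number of depth-≤k ground terms, the 3 constants give N_0 = 3, and each function symbol of arity r contributes N_{k-1}^r new terms at level k: N_k = 3 + N_{k-1} + N_{k-1}^2.
  N_0 = 3
  N_1 = 3 + 3 + 3^2 = 15
So there are 15 ground terms available for substitution.
Each of w, y ranges independently over the available ground terms, and distinct assignments produce distinct instances.
Number of ground instances = 15^2 = 225.

225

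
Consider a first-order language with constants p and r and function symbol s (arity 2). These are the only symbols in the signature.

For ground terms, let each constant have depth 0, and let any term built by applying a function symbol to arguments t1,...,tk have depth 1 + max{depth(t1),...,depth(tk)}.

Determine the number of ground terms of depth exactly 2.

32

Let N_k = |{terms of depth ≤ k}|. Then N_0 = 2 and N_k = 2 + N_{k-1}^2 for k ≥ 1 (one summand per function symbol, arity giving the exponent).
N_0 = 2
N_1 = 2 + 2^2 = 6
N_2 = 2 + 6^2 = 38
Terms of depth exactly 2: N_2 − N_1 = 38 − 6 = 32.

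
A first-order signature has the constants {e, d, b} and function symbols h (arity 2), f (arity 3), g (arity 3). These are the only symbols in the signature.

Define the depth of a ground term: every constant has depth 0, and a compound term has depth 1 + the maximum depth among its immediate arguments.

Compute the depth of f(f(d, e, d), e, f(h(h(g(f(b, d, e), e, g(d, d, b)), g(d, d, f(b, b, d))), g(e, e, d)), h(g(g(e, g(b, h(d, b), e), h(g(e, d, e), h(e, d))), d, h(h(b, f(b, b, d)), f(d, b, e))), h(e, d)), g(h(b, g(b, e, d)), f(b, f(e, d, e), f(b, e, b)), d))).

depth(f(d, e, d)) = 1 + max(0, 0, 0) = 1
depth(f(b, d, e)) = 1 + max(0, 0, 0) = 1
depth(g(d, d, b)) = 1 + max(0, 0, 0) = 1
depth(g(f(b, d, e), e, g(d, d, b))) = 1 + max(1, 0, 1) = 2
depth(f(b, b, d)) = 1 + max(0, 0, 0) = 1
depth(g(d, d, f(b, b, d))) = 1 + max(0, 0, 1) = 2
depth(h(g(f(b, d, e), e, g(d, d, b)), g(d, d, f(b, b, d)))) = 1 + max(2, 2) = 3
depth(g(e, e, d)) = 1 + max(0, 0, 0) = 1
depth(h(h(g(f(b, d, e), e, g(d, d, b)), g(d, d, f(b, b, d))), g(e, e, d))) = 1 + max(3, 1) = 4
depth(h(d, b)) = 1 + max(0, 0) = 1
depth(g(b, h(d, b), e)) = 1 + max(0, 1, 0) = 2
depth(g(e, d, e)) = 1 + max(0, 0, 0) = 1
depth(h(e, d)) = 1 + max(0, 0) = 1
depth(h(g(e, d, e), h(e, d))) = 1 + max(1, 1) = 2
depth(g(e, g(b, h(d, b), e), h(g(e, d, e), h(e, d)))) = 1 + max(0, 2, 2) = 3
depth(h(b, f(b, b, d))) = 1 + max(0, 1) = 2
depth(f(d, b, e)) = 1 + max(0, 0, 0) = 1
depth(h(h(b, f(b, b, d)), f(d, b, e))) = 1 + max(2, 1) = 3
depth(g(g(e, g(b, h(d, b), e), h(g(e, d, e), h(e, d))), d, h(h(b, f(b, b, d)), f(d, b, e)))) = 1 + max(3, 0, 3) = 4
depth(h(g(g(e, g(b, h(d, b), e), h(g(e, d, e), h(e, d))), d, h(h(b, f(b, b, d)), f(d, b, e))), h(e, d))) = 1 + max(4, 1) = 5
depth(g(b, e, d)) = 1 + max(0, 0, 0) = 1
depth(h(b, g(b, e, d))) = 1 + max(0, 1) = 2
depth(f(e, d, e)) = 1 + max(0, 0, 0) = 1
depth(f(b, e, b)) = 1 + max(0, 0, 0) = 1
depth(f(b, f(e, d, e), f(b, e, b))) = 1 + max(0, 1, 1) = 2
depth(g(h(b, g(b, e, d)), f(b, f(e, d, e), f(b, e, b)), d)) = 1 + max(2, 2, 0) = 3
depth(f(h(h(g(f(b, d, e), e, g(d, d, b)), g(d, d, f(b, b, d))), g(e, e, d)), h(g(g(e, g(b, h(d, b), e), h(g(e, d, e), h(e, d))), d, h(h(b, f(b, b, d)), f(d, b, e))), h(e, d)), g(h(b, g(b, e, d)), f(b, f(e, d, e), f(b, e, b)), d))) = 1 + max(4, 5, 3) = 6
depth(f(f(d, e, d), e, f(h(h(g(f(b, d, e), e, g(d, d, b)), g(d, d, f(b, b, d))), g(e, e, d)), h(g(g(e, g(b, h(d, b), e), h(g(e, d, e), h(e, d))), d, h(h(b, f(b, b, d)), f(d, b, e))), h(e, d)), g(h(b, g(b, e, d)), f(b, f(e, d, e), f(b, e, b)), d)))) = 1 + max(1, 0, 6) = 7

7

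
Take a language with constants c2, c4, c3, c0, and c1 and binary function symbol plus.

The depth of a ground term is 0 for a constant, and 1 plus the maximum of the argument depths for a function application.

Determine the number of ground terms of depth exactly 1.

Count level by level. With function symbols plus/2, the terms of depth ≤ k are the 5 constants together with each function applied to depth-≤(k−1) tuples, so N_k = 5 + N_{k-1}^2.
N_0 = 5
N_1 = 5 + 5^2 = 30
Terms of depth exactly 1: N_1 − N_0 = 30 − 5 = 25.

25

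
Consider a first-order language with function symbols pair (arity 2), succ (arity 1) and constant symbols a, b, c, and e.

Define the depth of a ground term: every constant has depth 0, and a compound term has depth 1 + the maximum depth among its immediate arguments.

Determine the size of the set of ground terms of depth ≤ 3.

Let N_k count ground terms of depth at most k. Each non-constant term of depth ≤ k is some function symbol applied to depth-≤(k−1) arguments, giving N_k = 4 + N_{k-1}^2 + N_{k-1}.
N_0 = 4
N_1 = 4 + 4^2 + 4 = 24
N_2 = 4 + 24^2 + 24 = 604
N_3 = 4 + 604^2 + 604 = 365424

365424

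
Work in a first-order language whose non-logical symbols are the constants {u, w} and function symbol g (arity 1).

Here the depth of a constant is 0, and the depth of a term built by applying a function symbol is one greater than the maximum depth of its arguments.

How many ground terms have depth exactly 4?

2

Write N_k for the number of ground terms of depth ≤ k. A term of depth ≤ k is either a constant or a function symbol applied to arguments of depth ≤ k−1, so N_k = 2 + N_{k-1}.
N_0 = 2
N_1 = 2 + 2 = 4
N_2 = 2 + 4 = 6
N_3 = 2 + 6 = 8
N_4 = 2 + 8 = 10
Terms of depth exactly 4: N_4 − N_3 = 10 − 8 = 2.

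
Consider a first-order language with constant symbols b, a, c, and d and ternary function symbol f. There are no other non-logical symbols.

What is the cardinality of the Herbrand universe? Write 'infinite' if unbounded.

The signature has at least one function symbol (f, arity 3) and at least one constant (b).
Iterating f gives infinitely many distinct ground terms: b, f(b, b, b), f(f(b, b, b), f(b, b, b), f(b, b, b)), ...
So the Herbrand universe is infinite.

infinite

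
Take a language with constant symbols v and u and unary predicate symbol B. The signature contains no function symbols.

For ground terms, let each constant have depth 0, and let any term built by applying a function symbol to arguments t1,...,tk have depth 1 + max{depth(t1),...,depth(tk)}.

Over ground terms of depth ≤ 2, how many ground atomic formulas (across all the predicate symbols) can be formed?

First count ground terms of depth ≤ 2.
With no function symbols every ground term is a constant, so there are exactly 2 ground terms at every depth bound.
N_0 = 2
N_1 = 2
N_2 = 2
So |H| = 2.
Each predicate of arity r yields |H|^r ground atoms (one per choice of an r-tuple from H):
  B: 2
Total ground atoms: 2.

2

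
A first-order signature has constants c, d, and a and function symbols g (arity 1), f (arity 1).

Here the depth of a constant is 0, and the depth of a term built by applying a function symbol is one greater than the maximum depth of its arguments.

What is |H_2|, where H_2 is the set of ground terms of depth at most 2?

21

If N_k denotes the number of depth-≤k ground terms, the 3 constants give N_0 = 3, and each function symbol of arity r contributes N_{k-1}^r new terms at level k: N_k = 3 + N_{k-1} + N_{k-1}.
N_0 = 3
N_1 = 3 + 3 + 3 = 9
N_2 = 3 + 9 + 9 = 21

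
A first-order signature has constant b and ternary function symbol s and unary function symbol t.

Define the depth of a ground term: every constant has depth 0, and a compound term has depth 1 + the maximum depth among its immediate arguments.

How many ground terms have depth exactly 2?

Let N_k = |{terms of depth ≤ k}|. Then N_0 = 1 and N_k = 1 + N_{k-1}^3 + N_{k-1} for k ≥ 1 (one summand per function symbol, arity giving the exponent).
N_0 = 1
N_1 = 1 + 1^3 + 1 = 3
N_2 = 1 + 3^3 + 3 = 31
Terms of depth exactly 2: N_2 − N_1 = 31 − 3 = 28.

28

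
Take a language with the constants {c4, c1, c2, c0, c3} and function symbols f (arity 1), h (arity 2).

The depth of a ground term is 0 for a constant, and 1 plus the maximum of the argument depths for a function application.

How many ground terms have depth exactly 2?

Count level by level. With function symbols f/1, h/2, the terms of depth ≤ k are the 5 constants together with each function applied to depth-≤(k−1) tuples, so N_k = 5 + N_{k-1} + N_{k-1}^2.
N_0 = 5
N_1 = 5 + 5 + 5^2 = 35
N_2 = 5 + 35 + 35^2 = 1265
Terms of depth exactly 2: N_2 − N_1 = 1265 − 35 = 1230.

1230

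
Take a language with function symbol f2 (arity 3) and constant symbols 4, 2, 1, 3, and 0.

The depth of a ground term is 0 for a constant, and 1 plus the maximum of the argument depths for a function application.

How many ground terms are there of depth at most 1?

Let N_k count ground terms of depth at most k. Each non-constant term of depth ≤ k is some function symbol applied to depth-≤(k−1) arguments, giving N_k = 5 + N_{k-1}^3.
N_0 = 5
N_1 = 5 + 5^3 = 130

130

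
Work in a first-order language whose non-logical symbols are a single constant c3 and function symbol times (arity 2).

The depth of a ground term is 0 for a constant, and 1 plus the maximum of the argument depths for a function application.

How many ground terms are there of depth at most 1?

Count level by level. With function symbols times/2, the terms of depth ≤ k are the 1 constant together with each function applied to depth-≤(k−1) tuples, so N_k = 1 + N_{k-1}^2.
N_0 = 1
N_1 = 1 + 1^2 = 2

2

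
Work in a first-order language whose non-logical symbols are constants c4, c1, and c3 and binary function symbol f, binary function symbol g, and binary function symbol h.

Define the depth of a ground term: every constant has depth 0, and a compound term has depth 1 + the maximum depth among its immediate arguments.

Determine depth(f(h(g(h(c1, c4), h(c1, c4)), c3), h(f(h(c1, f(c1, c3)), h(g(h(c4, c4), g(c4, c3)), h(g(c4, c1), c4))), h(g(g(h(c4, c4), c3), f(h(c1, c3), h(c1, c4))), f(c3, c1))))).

6

depth(h(c1, c4)) = 1 + max(0, 0) = 1
depth(g(h(c1, c4), h(c1, c4))) = 1 + max(1, 1) = 2
depth(h(g(h(c1, c4), h(c1, c4)), c3)) = 1 + max(2, 0) = 3
depth(f(c1, c3)) = 1 + max(0, 0) = 1
depth(h(c1, f(c1, c3))) = 1 + max(0, 1) = 2
depth(h(c4, c4)) = 1 + max(0, 0) = 1
depth(g(c4, c3)) = 1 + max(0, 0) = 1
depth(g(h(c4, c4), g(c4, c3))) = 1 + max(1, 1) = 2
depth(g(c4, c1)) = 1 + max(0, 0) = 1
depth(h(g(c4, c1), c4)) = 1 + max(1, 0) = 2
depth(h(g(h(c4, c4), g(c4, c3)), h(g(c4, c1), c4))) = 1 + max(2, 2) = 3
depth(f(h(c1, f(c1, c3)), h(g(h(c4, c4), g(c4, c3)), h(g(c4, c1), c4)))) = 1 + max(2, 3) = 4
depth(g(h(c4, c4), c3)) = 1 + max(1, 0) = 2
depth(h(c1, c3)) = 1 + max(0, 0) = 1
depth(f(h(c1, c3), h(c1, c4))) = 1 + max(1, 1) = 2
depth(g(g(h(c4, c4), c3), f(h(c1, c3), h(c1, c4)))) = 1 + max(2, 2) = 3
depth(f(c3, c1)) = 1 + max(0, 0) = 1
depth(h(g(g(h(c4, c4), c3), f(h(c1, c3), h(c1, c4))), f(c3, c1))) = 1 + max(3, 1) = 4
depth(h(f(h(c1, f(c1, c3)), h(g(h(c4, c4), g(c4, c3)), h(g(c4, c1), c4))), h(g(g(h(c4, c4), c3), f(h(c1, c3), h(c1, c4))), f(c3, c1)))) = 1 + max(4, 4) = 5
depth(f(h(g(h(c1, c4), h(c1, c4)), c3), h(f(h(c1, f(c1, c3)), h(g(h(c4, c4), g(c4, c3)), h(g(c4, c1), c4))), h(g(g(h(c4, c4), c3), f(h(c1, c3), h(c1, c4))), f(c3, c1))))) = 1 + max(3, 5) = 6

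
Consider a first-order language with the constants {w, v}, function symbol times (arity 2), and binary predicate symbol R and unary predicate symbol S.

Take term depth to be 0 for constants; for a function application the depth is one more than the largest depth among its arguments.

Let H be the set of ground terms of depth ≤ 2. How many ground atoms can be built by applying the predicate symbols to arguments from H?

First count ground terms of depth ≤ 2.
Write N_k for the number of ground terms of depth ≤ k. A term of depth ≤ k is either a constant or a function symbol applied to arguments of depth ≤ k−1, so N_k = 2 + N_{k-1}^2.
N_0 = 2
N_1 = 2 + 2^2 = 6
N_2 = 2 + 6^2 = 38
So |H| = 38.
Ground atoms are formed by filling each argument slot of a predicate with a term from H, so an r-ary predicate gives |H|^r atoms:
  R: 38^2 = 1444;  S: 38
Total ground atoms: 1444 + 38 = 1482.

1482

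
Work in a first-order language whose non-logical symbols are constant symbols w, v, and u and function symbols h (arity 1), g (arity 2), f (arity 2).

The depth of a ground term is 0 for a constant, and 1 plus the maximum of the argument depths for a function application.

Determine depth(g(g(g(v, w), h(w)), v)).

3

depth(g(v, w)) = 1 + max(0, 0) = 1
depth(h(w)) = 1 + depth(w) = 1 + 0 = 1
depth(g(g(v, w), h(w))) = 1 + max(1, 1) = 2
depth(g(g(g(v, w), h(w)), v)) = 1 + max(2, 0) = 3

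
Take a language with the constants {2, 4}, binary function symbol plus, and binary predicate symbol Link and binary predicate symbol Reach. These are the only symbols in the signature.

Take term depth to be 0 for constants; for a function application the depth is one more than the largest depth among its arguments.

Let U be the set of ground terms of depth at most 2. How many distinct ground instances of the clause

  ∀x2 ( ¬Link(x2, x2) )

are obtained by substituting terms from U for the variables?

38

Ground terms of depth ≤ 2:
  Let N_k count ground terms of depth at most k. Each non-constant term of depth ≤ k is some function symbol applied to depth-≤(k−1) arguments, giving N_k = 2 + N_{k-1}^2.
  N_0 = 2
  N_1 = 2 + 2^2 = 6
  N_2 = 2 + 6^2 = 38
So there are 38 ground terms available for substitution.
The body mentions the single quantified variable x2; since ground terms form a free algebra, no two substitutions collapse to the same formula.
Number of ground instances = 38.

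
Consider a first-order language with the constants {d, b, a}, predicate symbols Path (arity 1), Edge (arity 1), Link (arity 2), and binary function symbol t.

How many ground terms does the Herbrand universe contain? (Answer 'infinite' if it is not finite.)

The signature has at least one function symbol (t, arity 2) and at least one constant (d).
Iterating t gives infinitely many distinct ground terms: d, t(d, d), t(t(d, d), t(d, d)), ...
So the Herbrand universe is infinite.

infinite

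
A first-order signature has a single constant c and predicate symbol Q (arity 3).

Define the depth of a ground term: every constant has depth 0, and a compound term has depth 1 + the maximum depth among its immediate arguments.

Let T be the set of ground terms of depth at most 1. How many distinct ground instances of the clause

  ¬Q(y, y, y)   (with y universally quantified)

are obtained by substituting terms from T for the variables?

Ground terms of depth ≤ 1:
  With no function symbols every ground term is a constant, so there is exactly 1 ground term at every depth bound.
  N_0 = 1
  N_1 = 1
  Explicitly: c.
So there is exactly 1 ground term available for substitution.
The body mentions the single quantified variable y; since ground terms form a free algebra, no two substitutions collapse to the same formula.
Number of ground instances = 1.

1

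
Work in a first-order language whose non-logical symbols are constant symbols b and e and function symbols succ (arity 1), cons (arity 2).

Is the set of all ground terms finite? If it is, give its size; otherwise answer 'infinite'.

infinite

The signature has at least one function symbol (succ, arity 1) and at least one constant (b).
Iterating succ gives infinitely many distinct ground terms: b, succ(b), succ(succ(b)), ...
So the Herbrand universe is infinite.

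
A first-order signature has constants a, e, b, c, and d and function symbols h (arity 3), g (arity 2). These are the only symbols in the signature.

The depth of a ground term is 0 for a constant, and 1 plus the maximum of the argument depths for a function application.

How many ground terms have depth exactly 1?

150

Write N_k for the number of ground terms of depth ≤ k. A term of depth ≤ k is either a constant or a function symbol applied to arguments of depth ≤ k−1, so N_k = 5 + N_{k-1}^3 + N_{k-1}^2.
N_0 = 5
N_1 = 5 + 5^3 + 5^2 = 155
Terms of depth exactly 1: N_1 − N_0 = 155 − 5 = 150.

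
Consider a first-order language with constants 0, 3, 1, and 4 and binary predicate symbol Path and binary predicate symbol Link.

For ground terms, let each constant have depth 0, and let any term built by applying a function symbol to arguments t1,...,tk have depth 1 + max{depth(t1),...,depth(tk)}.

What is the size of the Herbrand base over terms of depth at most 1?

32

First count ground terms of depth ≤ 1.
With no function symbols every ground term is a constant, so there are exactly 4 ground terms at every depth bound.
N_0 = 4
N_1 = 4
Explicitly: 0, 3, 1, 4.
So |H| = 4.
Each predicate of arity r yields |H|^r ground atoms (one per choice of an r-tuple from H):
  Path: 4^2 = 16;  Link: 4^2 = 16
Total ground atoms: 16 + 16 = 32.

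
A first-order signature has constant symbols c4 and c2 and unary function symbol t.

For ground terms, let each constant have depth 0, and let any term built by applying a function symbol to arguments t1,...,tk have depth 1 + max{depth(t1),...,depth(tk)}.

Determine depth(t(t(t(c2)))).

depth(t(c2)) = 1 + depth(c2) = 1 + 0 = 1
depth(t(t(c2))) = 1 + depth(t(c2)) = 1 + 1 = 2
depth(t(t(t(c2)))) = 1 + depth(t(t(c2))) = 1 + 2 = 3

3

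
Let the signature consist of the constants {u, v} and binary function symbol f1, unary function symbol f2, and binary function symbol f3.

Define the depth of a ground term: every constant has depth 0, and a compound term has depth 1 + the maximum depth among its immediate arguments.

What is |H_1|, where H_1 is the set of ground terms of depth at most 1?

12

If N_k denotes the number of depth-≤k ground terms, the 2 constants give N_0 = 2, and each function symbol of arity r contributes N_{k-1}^r new terms at level k: N_k = 2 + N_{k-1}^2 + N_{k-1} + N_{k-1}^2.
N_0 = 2
N_1 = 2 + 2^2 + 2 + 2^2 = 12
Explicitly: u, v, f1(u, u), f1(u, v), f1(v, u), f1(v, v), f2(u), f2(v), f3(u, u), f3(u, v), f3(v, u), f3(v, v).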